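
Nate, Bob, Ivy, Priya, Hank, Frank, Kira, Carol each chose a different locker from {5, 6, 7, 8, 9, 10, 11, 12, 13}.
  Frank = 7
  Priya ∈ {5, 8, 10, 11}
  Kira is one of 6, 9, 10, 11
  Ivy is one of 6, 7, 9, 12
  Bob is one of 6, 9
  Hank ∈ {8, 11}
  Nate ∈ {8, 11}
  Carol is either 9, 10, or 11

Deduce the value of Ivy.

12

Frank's domain is down to {7}, so Frank = 7. So Ivy can't be 7.
The 7 still-open variables together cover exactly {5, 6, 8, 9, 10, 11, 12} — 7 values for 7 variables — and 5 appears only in Priya's list, so Priya = 5.
The 6 still-open variables together cover exactly {6, 8, 9, 10, 11, 12} — 6 values for 6 variables — and 12 appears only in Ivy's list, so Ivy = 12.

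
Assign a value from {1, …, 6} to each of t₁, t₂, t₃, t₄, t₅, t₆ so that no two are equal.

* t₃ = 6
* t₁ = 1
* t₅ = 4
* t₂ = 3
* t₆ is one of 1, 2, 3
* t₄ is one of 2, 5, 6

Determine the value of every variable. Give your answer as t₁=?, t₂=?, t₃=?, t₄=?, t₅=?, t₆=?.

t₁=1, t₂=3, t₃=6, t₄=5, t₅=4, t₆=2

t₁ has just one choice, so t₁ = 1. Remove 1 from t₆.
That leaves t₂ = 3. Strike 3 from t₆.
That leaves t₃ = 6. Strike 6 from t₄.
t₅ has just one choice, so t₅ = 4.
t₆ must be 2 (only option left). Strike 2 from t₄.
t₄ must be 5 (only option left).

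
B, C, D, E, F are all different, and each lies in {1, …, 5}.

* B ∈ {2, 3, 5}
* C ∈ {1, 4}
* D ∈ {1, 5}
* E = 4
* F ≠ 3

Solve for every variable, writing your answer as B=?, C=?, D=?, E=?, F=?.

E's domain is down to {4}, so E = 4. Eliminate 4 elsewhere: C, F.
C's domain is down to {1}, so C = 1. Strike 1 from D, F.
D's domain is down to {5}, so D = 5. Strike 5 from B, F.
That leaves F = 2. Eliminate 2 elsewhere: B.
B's domain is down to {3}, so B = 3.

B=3, C=1, D=5, E=4, F=2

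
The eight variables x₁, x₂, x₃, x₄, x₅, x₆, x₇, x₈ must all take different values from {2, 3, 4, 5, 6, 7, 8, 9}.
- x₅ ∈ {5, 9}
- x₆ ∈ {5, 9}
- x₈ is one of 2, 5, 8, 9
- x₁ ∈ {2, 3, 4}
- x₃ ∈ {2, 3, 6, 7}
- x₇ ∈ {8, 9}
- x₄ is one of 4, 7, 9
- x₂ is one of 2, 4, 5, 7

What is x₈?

2

The 8 variables draw from only 8 values {2, 3, 4, 5, 6, 7, 8, 9}, so each is used; only x₃ can be 6, hence x₃ = 6.
Among the 7 still-open variables, 3 fits only x₁ (and all 7 values in {2, 3, 4, 5, 7, 8, 9} must be used), so x₁ = 3.
x₅ and x₆ share exactly the 2 values {5, 9}; by pigeonhole those values go to them, so strike 5, 9 from x₂, x₄, x₇, x₈.
x₇ must be 8 (only option left). Remove 8 from x₈.
So x₈ = 2.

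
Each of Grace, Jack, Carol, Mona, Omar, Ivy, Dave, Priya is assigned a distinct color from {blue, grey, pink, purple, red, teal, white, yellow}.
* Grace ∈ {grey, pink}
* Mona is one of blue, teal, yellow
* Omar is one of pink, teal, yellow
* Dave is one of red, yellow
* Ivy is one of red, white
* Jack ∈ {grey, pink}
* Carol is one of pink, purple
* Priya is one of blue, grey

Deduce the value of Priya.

blue

The 8 variables draw from only 8 values {blue, grey, pink, purple, red, teal, white, yellow}, so each is used; only Carol can be purple, hence Carol = purple.
The 7 still-open variables draw from only 7 values {blue, grey, pink, red, teal, white, yellow}, so each is used; only Ivy can be white, hence Ivy = white.
The 6 still-open variables draw from only 6 values {blue, grey, pink, red, teal, yellow}, so each is used; only Dave can be red, hence Dave = red.
The 2 variables Grace and Jack are confined to {grey, pink}, which locks those values in; drop them from Omar, Priya.
So Priya = blue.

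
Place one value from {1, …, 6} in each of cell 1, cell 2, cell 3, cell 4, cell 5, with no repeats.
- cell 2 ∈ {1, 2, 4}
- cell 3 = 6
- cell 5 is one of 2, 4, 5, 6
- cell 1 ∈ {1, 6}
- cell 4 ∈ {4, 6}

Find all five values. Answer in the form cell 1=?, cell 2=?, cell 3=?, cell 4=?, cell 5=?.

cell 3's domain is down to {6}, so cell 3 = 6. Remove 6 from cell 1, cell 4, cell 5.
cell 4's domain is down to {4}, so cell 4 = 4. Eliminate 4 elsewhere: cell 2, cell 5.
cell 1 has just one choice, so cell 1 = 1. So cell 2 can't be 1.
cell 2 has just one choice, so cell 2 = 2. So cell 5 can't be 2.
cell 5 must be 5 (only option left).

cell 1=1, cell 2=2, cell 3=6, cell 4=4, cell 5=5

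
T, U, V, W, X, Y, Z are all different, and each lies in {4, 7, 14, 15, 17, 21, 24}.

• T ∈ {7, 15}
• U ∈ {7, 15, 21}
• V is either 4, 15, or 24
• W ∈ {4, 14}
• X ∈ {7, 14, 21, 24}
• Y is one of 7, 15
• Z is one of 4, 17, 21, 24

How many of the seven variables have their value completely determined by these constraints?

2

The 7 variables draw from only 7 values {4, 7, 14, 15, 17, 21, 24}, so each is used; only Z can be 17, hence Z = 17.
The 2 variables T and Y are confined to {7, 15}, which locks those values in; drop them from U, V, X.
That leaves U = 21. Eliminate 21 elsewhere: X.
Determined: U=21, Z=17. The other variables each still have more than one consistent value. That makes 2.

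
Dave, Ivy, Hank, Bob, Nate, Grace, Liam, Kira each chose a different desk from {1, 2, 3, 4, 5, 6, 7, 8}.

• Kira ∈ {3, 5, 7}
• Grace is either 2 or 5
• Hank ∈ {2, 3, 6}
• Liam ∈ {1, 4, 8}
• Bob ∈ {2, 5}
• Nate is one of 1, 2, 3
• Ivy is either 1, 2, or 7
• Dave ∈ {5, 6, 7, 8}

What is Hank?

6

Among the 8 variables, 4 fits only Liam (and all 8 values in {1, 2, 3, 4, 5, 6, 7, 8} must be used), so Liam = 4.
Among the 7 still-open variables, 8 fits only Dave (and all 7 values in {1, 2, 3, 5, 6, 7, 8} must be used), so Dave = 8.
The 6 still-open variables together cover exactly {1, 2, 3, 5, 6, 7} — 6 values for 6 variables — and 6 appears only in Hank's list, so Hank = 6.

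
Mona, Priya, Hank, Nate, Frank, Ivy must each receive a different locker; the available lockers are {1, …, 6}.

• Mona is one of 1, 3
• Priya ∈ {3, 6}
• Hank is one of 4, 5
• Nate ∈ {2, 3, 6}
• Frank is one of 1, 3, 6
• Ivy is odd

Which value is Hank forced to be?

Among the 6 variables, 2 fits only Nate (and all 6 values in {1, 2, 3, 4, 5, 6} must be used), so Nate = 2.
Among the 5 still-open variables, 4 fits only Hank (and all 5 values in {1, 3, 4, 5, 6} must be used), so Hank = 4.

4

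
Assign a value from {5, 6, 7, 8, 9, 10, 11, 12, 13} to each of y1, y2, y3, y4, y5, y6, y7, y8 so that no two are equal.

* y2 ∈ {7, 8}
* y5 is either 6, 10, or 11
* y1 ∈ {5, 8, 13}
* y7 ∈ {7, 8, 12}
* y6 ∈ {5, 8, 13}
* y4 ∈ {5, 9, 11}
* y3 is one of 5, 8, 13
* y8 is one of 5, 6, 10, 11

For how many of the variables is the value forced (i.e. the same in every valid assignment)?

2

y1, y3, y6 between them cover only {5, 8, 13} — a naked triple. Remove those values from y2, y4, y7, y8.
y2's domain is down to {7}, so y2 = 7. Remove 7 from y7.
That leaves y7 = 12.
Determined: y2=7, y7=12. The other variables each still have more than one consistent value. That makes 2.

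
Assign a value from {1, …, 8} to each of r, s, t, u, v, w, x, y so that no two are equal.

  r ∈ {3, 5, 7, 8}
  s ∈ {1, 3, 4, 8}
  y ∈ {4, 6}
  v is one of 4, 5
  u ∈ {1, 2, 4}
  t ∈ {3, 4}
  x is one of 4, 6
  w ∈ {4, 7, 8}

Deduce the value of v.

The 8 variables draw from only 8 values {1, 2, 3, 4, 5, 6, 7, 8}, so each is used; only u can be 2, hence u = 2.
The 7 still-open variables together cover exactly {1, 3, 4, 5, 6, 7, 8} — 7 values for 7 variables — and 1 appears only in s's list, so s = 1.
x and y share exactly the 2 values {4, 6}; by pigeonhole those values go to them, so strike 4, 6 from t, v, w.
So v = 5.

5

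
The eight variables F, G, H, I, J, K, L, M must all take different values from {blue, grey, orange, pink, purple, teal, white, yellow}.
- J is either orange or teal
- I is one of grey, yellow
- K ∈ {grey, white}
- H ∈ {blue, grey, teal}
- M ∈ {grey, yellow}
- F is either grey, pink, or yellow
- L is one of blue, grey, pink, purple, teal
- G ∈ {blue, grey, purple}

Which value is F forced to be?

The 8 variables draw from only 8 values {blue, grey, orange, pink, purple, teal, white, yellow}, so each is used; only J can be orange, hence J = orange.
The 7 still-open variables draw from only 7 values {blue, grey, pink, purple, teal, white, yellow}, so each is used; only K can be white, hence K = white.
I and M share exactly the 2 values {grey, yellow}; by pigeonhole those values go to them, so strike grey, yellow from F, G, H, L.
So F = pink.

pink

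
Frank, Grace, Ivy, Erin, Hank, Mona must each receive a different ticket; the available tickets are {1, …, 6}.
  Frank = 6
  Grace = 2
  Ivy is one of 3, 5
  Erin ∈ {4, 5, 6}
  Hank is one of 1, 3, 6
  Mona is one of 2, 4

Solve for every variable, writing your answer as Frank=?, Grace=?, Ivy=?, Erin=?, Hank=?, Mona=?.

Frank has just one choice, so Frank = 6. Strike 6 from Erin, Hank.
Grace must be 2 (only option left). Strike 2 from Mona.
That leaves Mona = 4. Eliminate 4 elsewhere: Erin.
That leaves Erin = 5. Eliminate 5 elsewhere: Ivy.
Ivy has just one choice, so Ivy = 3. So Hank can't be 3.
That leaves Hank = 1.

Frank=6, Grace=2, Ivy=3, Erin=5, Hank=1, Mona=4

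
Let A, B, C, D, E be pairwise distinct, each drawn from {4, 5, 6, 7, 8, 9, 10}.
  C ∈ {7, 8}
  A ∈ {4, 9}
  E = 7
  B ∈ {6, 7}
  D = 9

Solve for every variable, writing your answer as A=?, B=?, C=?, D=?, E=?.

A=4, B=6, C=8, D=9, E=7

D must be 9 (only option left). Remove 9 from A.
E must be 7 (only option left). Strike 7 from B, C.
A's domain is down to {4}, so A = 4.
B's domain is down to {6}, so B = 6.
C has just one choice, so C = 8.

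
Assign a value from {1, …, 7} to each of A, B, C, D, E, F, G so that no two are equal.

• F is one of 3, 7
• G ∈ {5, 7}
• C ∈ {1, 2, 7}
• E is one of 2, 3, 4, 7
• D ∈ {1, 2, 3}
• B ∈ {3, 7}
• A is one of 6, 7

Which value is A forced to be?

The 7 variables draw from only 7 values {1, 2, 3, 4, 5, 6, 7}, so each is used; only E can be 4, hence E = 4.
The 6 still-open variables together cover exactly {1, 2, 3, 5, 6, 7} — 6 values for 6 variables — and 5 appears only in G's list, so G = 5.
The 5 still-open variables together cover exactly {1, 2, 3, 6, 7} — 5 values for 5 variables — and 6 appears only in A's list, so A = 6.

6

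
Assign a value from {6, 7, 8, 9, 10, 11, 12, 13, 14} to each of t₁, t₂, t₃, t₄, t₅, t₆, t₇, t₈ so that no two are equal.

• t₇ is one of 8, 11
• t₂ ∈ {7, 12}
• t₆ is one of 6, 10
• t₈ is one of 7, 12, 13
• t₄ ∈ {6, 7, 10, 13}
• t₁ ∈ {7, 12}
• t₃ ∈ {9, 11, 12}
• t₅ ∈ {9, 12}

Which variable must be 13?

t₈

The 8 variables together cover exactly {6, 7, 8, 9, 10, 11, 12, 13} — 8 values for 8 variables — and 8 appears only in t₇'s list, so t₇ = 8.
Among the 7 still-open variables, 11 fits only t₃ (and all 7 values in {6, 7, 9, 10, 11, 12, 13} must be used), so t₃ = 11.
The 6 still-open variables draw from only 6 values {6, 7, 9, 10, 12, 13}, so each is used; only t₅ can be 9, hence t₅ = 9.
t₁ and t₂ between them cover only {7, 12} — a naked pair. Remove those values from t₄, t₈.
So 13 goes to t₈.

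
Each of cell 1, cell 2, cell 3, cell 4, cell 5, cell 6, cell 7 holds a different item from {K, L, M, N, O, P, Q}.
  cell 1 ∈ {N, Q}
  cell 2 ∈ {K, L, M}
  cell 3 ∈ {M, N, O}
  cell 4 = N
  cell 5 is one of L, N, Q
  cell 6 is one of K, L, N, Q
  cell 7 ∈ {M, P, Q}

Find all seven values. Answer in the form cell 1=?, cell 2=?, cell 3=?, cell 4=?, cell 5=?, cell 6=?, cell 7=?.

cell 4 must be N (only option left). Strike N from cell 1, cell 3, cell 5, cell 6.
cell 1's domain is down to {Q}, so cell 1 = Q. Remove Q from cell 5, cell 6, cell 7.
cell 5 must be L (only option left). Strike L from cell 2, cell 6.
That leaves cell 6 = K. Eliminate K elsewhere: cell 2.
That leaves cell 2 = M. Remove M from cell 3, cell 7.
cell 3 has just one choice, so cell 3 = O.
cell 7 has just one choice, so cell 7 = P.

cell 1=Q, cell 2=M, cell 3=O, cell 4=N, cell 5=L, cell 6=K, cell 7=P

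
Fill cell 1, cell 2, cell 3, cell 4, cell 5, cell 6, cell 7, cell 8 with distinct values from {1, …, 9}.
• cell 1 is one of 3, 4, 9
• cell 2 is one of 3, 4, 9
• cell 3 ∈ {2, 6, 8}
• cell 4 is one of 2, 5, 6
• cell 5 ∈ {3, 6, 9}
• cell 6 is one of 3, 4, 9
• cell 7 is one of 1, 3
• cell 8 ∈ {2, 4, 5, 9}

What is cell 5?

Among the 8 variables, 1 fits only cell 7 (and all 8 values in {1, 2, 3, 4, 5, 6, 8, 9} must be used), so cell 7 = 1.
The 7 still-open variables together cover exactly {2, 3, 4, 5, 6, 8, 9} — 7 values for 7 variables — and 8 appears only in cell 3's list, so cell 3 = 8.
The 3 variables cell 1, cell 2, cell 6 are confined to {3, 4, 9}, which locks those values in; drop them from cell 5, cell 8.
So cell 5 = 6.

6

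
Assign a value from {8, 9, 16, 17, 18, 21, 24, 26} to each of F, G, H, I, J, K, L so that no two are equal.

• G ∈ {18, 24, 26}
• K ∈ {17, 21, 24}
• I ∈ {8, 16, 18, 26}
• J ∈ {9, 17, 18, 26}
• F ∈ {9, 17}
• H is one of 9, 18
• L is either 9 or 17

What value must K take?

The 2 variables F and L are confined to {9, 17}, which locks those values in; drop them from H, J, K.
That leaves H = 18. So G, I, J can't be 18.
J must be 26 (only option left). Remove 26 from G, I.
G has just one choice, so G = 24. Strike 24 from K.
So K = 21.

21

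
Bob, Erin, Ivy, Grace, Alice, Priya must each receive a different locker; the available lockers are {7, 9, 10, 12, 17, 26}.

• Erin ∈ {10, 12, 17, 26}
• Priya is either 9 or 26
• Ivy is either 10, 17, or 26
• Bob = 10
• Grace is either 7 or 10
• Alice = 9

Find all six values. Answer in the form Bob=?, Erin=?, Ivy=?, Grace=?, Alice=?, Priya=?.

Bob has just one choice, so Bob = 10. Remove 10 from Erin, Ivy, Grace.
Grace's domain is down to {7}, so Grace = 7.
That leaves Alice = 9. Remove 9 from Priya.
That leaves Priya = 26. Remove 26 from Erin, Ivy.
Ivy's domain is down to {17}, so Ivy = 17. So Erin can't be 17.
That leaves Erin = 12.

Bob=10, Erin=12, Ivy=17, Grace=7, Alice=9, Priya=26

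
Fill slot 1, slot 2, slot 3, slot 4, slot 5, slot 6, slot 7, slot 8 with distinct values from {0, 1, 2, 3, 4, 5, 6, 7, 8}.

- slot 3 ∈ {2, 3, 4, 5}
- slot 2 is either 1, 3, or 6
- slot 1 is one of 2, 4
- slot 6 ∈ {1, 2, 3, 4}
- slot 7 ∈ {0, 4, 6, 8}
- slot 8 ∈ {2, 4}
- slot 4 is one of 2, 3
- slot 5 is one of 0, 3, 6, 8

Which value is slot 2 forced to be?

The 8 variables together cover exactly {0, 1, 2, 3, 4, 5, 6, 8} — 8 values for 8 variables — and 5 appears only in slot 3's list, so slot 3 = 5.
slot 1 and slot 8 share exactly the 2 values {2, 4}; by pigeonhole those values go to them, so strike 2, 4 from slot 4, slot 6, slot 7.
slot 4 must be 3 (only option left). Eliminate 3 elsewhere: slot 2, slot 5, slot 6.
slot 6's domain is down to {1}, so slot 6 = 1. Strike 1 from slot 2.
So slot 2 = 6.

6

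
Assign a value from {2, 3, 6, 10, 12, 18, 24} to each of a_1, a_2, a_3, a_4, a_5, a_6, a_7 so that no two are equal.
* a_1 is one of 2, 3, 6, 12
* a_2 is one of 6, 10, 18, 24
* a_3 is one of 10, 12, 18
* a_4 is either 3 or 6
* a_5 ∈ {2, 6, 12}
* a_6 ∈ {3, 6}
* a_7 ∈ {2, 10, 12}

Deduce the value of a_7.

The 7 variables together cover exactly {2, 3, 6, 10, 12, 18, 24} — 7 values for 7 variables — and 24 appears only in a_2's list, so a_2 = 24.
The 6 still-open variables draw from only 6 values {2, 3, 6, 10, 12, 18}, so each is used; only a_3 can be 18, hence a_3 = 18.
The 5 still-open variables draw from only 5 values {2, 3, 6, 10, 12}, so each is used; only a_7 can be 10, hence a_7 = 10.

10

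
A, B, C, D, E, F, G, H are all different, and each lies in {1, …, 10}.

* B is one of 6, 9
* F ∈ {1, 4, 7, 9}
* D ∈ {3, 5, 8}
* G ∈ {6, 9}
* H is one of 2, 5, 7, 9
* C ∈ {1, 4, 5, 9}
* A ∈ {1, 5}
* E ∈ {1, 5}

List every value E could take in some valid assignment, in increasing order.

The 2 variables A and E are confined to {1, 5}, which locks those values in; drop them from C, D, F, H.
The 2 variables B and G are confined to {6, 9}, which locks those values in; drop them from C, F, H.
C's domain is down to {4}, so C = 4. Strike 4 from F.
That leaves F = 7. So H can't be 7.
That leaves H = 2.
No further eliminations apply; E can still be any of 1, 5.

1, 5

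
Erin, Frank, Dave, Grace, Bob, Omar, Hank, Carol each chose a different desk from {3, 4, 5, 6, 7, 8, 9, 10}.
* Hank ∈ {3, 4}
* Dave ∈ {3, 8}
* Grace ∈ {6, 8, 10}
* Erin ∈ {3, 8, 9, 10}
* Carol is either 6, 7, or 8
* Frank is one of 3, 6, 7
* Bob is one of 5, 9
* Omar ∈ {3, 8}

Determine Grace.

10

Among the 8 variables, 4 fits only Hank (and all 8 values in {3, 4, 5, 6, 7, 8, 9, 10} must be used), so Hank = 4.
Among the 7 still-open variables, 5 fits only Bob (and all 7 values in {3, 5, 6, 7, 8, 9, 10} must be used), so Bob = 5.
The 6 still-open variables together cover exactly {3, 6, 7, 8, 9, 10} — 6 values for 6 variables — and 9 appears only in Erin's list, so Erin = 9.
The 5 still-open variables draw from only 5 values {3, 6, 7, 8, 10}, so each is used; only Grace can be 10, hence Grace = 10.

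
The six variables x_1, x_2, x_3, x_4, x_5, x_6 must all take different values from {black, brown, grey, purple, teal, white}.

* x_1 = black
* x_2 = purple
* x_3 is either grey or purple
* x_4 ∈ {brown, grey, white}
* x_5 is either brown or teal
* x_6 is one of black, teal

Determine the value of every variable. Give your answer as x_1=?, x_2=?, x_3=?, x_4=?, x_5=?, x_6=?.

x_1=black, x_2=purple, x_3=grey, x_4=white, x_5=brown, x_6=teal

x_1's domain is down to {black}, so x_1 = black. Remove black from x_6.
x_2 must be purple (only option left). Eliminate purple elsewhere: x_3.
x_3's domain is down to {grey}, so x_3 = grey. Eliminate grey elsewhere: x_4.
x_6's domain is down to {teal}, so x_6 = teal. So x_5 can't be teal.
x_5 must be brown (only option left). Strike brown from x_4.
x_4 must be white (only option left).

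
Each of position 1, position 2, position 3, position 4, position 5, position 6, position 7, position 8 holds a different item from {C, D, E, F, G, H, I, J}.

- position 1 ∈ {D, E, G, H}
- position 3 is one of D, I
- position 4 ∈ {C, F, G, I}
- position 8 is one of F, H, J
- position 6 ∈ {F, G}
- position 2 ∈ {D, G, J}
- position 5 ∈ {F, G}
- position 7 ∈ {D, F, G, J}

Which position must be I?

position 3

Among the 8 variables, C fits only position 4 (and all 8 values in {C, D, E, F, G, H, I, J} must be used), so position 4 = C.
Among the 7 still-open variables, E fits only position 1 (and all 7 values in {D, E, F, G, H, I, J} must be used), so position 1 = E.
Among the 6 still-open variables, H fits only position 8 (and all 6 values in {D, F, G, H, I, J} must be used), so position 8 = H.
The 5 still-open variables draw from only 5 values {D, F, G, I, J}, so each is used; only position 3 can be I, hence position 3 = I.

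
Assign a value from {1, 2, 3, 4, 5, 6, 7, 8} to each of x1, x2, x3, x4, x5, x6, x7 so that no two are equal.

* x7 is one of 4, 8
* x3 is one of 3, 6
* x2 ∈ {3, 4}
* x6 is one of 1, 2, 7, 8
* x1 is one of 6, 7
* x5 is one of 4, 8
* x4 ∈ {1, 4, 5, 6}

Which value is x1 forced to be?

The 2 variables x5 and x7 are confined to {4, 8}, which locks those values in; drop them from x2, x4, x6.
x2 must be 3 (only option left). Strike 3 from x3.
That leaves x3 = 6. Eliminate 6 elsewhere: x1, x4.
So x1 = 7.

7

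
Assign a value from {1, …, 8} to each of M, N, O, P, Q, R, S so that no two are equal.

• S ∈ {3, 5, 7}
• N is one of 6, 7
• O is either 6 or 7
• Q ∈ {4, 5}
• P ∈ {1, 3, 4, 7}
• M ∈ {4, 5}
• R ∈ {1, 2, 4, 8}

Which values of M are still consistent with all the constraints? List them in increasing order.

4, 5

M and Q share exactly the 2 values {4, 5}; by pigeonhole those values go to them, so strike 4, 5 from P, R, S.
The 2 variables N and O are confined to {6, 7}, which locks those values in; drop them from P, S.
S's domain is down to {3}, so S = 3. So P can't be 3.
P has just one choice, so P = 1. So R can't be 1.
No further eliminations apply; M can still be any of 4, 5.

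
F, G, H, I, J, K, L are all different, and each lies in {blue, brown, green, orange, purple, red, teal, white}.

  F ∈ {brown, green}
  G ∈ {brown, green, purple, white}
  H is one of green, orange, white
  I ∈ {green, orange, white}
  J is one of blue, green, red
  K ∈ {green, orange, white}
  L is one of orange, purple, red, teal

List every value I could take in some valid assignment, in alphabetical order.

H, I, K share exactly the 3 values {green, orange, white}; by pigeonhole those values go to them, so strike green, orange, white from F, G, J, L.
F has just one choice, so F = brown. Remove brown from G.
G has just one choice, so G = purple. Strike purple from L.
No further eliminations apply; I can still be any of green, orange, white.

green, orange, white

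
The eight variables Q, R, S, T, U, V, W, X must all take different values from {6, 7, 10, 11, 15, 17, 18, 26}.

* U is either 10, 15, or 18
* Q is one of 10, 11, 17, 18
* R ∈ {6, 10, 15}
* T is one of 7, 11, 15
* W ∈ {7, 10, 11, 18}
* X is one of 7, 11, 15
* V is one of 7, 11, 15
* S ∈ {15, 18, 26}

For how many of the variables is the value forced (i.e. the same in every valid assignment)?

3

Among the 8 variables, 6 fits only R (and all 8 values in {6, 7, 10, 11, 15, 17, 18, 26} must be used), so R = 6.
The 7 still-open variables together cover exactly {7, 10, 11, 15, 17, 18, 26} — 7 values for 7 variables — and 17 appears only in Q's list, so Q = 17.
The 6 still-open variables draw from only 6 values {7, 10, 11, 15, 18, 26}, so each is used; only S can be 26, hence S = 26.
The 3 variables T, V, X are confined to {7, 11, 15}, which locks those values in; drop them from U, W.
Determined: Q=17, R=6, S=26. The other variables each still have more than one consistent value. That makes 3.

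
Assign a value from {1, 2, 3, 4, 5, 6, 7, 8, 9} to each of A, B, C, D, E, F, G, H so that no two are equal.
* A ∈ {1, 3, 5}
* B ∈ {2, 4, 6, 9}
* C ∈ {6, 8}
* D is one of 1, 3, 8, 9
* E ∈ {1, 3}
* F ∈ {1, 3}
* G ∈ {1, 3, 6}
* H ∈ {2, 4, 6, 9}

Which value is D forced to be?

Among the 8 variables, 5 fits only A (and all 8 values in {1, 2, 3, 4, 5, 6, 8, 9} must be used), so A = 5.
The 2 variables E and F are confined to {1, 3}, which locks those values in; drop them from D, G.
G has just one choice, so G = 6. So B, C, H can't be 6.
C's domain is down to {8}, so C = 8. So D can't be 8.
So D = 9.

9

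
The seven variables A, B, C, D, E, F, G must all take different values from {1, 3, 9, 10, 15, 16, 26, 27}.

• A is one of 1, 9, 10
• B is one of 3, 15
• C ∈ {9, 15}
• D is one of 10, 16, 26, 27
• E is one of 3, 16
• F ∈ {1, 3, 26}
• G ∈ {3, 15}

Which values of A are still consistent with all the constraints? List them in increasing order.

1, 10

B and G between them cover only {3, 15} — a naked pair. Remove those values from C, E, F.
That leaves C = 9. Remove 9 from A.
E has just one choice, so E = 16. Remove 16 from D.
No further eliminations apply; A can still be any of 1, 10.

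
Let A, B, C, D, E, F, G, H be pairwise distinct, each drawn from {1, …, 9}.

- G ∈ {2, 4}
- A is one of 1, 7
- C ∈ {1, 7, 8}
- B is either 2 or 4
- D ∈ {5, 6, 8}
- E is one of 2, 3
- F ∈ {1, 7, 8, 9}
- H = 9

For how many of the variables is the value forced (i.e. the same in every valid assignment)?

2

H's domain is down to {9}, so H = 9. So F can't be 9.
B and G share exactly the 2 values {2, 4}; by pigeonhole those values go to them, so strike 2, 4 from E.
E must be 3 (only option left).
A, C, F share exactly the 3 values {1, 7, 8}; by pigeonhole those values go to them, so strike 1, 7, 8 from D.
Determined: E=3, H=9. The other variables each still have more than one consistent value. That makes 2.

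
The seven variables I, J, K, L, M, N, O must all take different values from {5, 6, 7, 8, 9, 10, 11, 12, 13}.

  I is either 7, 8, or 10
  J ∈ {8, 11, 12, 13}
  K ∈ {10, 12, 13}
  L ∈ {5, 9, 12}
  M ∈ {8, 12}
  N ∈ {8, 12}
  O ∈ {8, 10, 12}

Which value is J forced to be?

M and N share exactly the 2 values {8, 12}; by pigeonhole those values go to them, so strike 8, 12 from I, J, K, L, O.
O has just one choice, so O = 10. Remove 10 from I, K.
That leaves I = 7.
That leaves K = 13. Strike 13 from J.
So J = 11.

11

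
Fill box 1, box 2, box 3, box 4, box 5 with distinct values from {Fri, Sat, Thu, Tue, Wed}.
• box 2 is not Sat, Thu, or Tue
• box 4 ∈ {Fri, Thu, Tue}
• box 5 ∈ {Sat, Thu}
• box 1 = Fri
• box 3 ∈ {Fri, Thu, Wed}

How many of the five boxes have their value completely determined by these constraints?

5

box 1 must be Fri (only option left). Remove Fri from box 2, box 3, box 4.
box 2 has just one choice, so box 2 = Wed. Strike Wed from box 3.
That leaves box 3 = Thu. Strike Thu from box 4, box 5.
box 4's domain is down to {Tue}, so box 4 = Tue.
box 5 must be Sat (only option left).
Every box is fixed: box 1=Fri, box 2=Wed, box 3=Thu, box 4=Tue, box 5=Sat. That makes 5.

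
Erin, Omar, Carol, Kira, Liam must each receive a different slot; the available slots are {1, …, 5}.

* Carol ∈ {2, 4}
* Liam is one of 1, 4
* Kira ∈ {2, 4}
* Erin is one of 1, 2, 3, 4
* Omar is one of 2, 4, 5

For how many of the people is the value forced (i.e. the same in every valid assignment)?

3

The 5 variables draw from only 5 values {1, 2, 3, 4, 5}, so each is used; only Erin can be 3, hence Erin = 3.
The 4 still-open variables draw from only 4 values {1, 2, 4, 5}, so each is used; only Liam can be 1, hence Liam = 1.
The 3 still-open variables together cover exactly {2, 4, 5} — 3 values for 3 variables — and 5 appears only in Omar's list, so Omar = 5.
Determined: Erin=3, Omar=5, Liam=1. The other people each still have more than one consistent value. That makes 3.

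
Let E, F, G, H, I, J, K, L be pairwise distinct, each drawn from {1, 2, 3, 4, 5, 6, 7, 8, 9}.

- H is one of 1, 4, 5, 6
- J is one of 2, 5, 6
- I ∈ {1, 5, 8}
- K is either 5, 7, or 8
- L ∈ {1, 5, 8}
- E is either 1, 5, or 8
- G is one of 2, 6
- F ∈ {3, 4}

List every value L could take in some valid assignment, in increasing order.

1, 5, 8

The 8 variables together cover exactly {1, 2, 3, 4, 5, 6, 7, 8} — 8 values for 8 variables — and 3 appears only in F's list, so F = 3.
Among the 7 still-open variables, 4 fits only H (and all 7 values in {1, 2, 4, 5, 6, 7, 8} must be used), so H = 4.
The 6 still-open variables together cover exactly {1, 2, 5, 6, 7, 8} — 6 values for 6 variables — and 7 appears only in K's list, so K = 7.
The 3 variables E, I, L are confined to {1, 5, 8}, which locks those values in; drop them from J.
No further eliminations apply; L can still be any of 1, 5, 8.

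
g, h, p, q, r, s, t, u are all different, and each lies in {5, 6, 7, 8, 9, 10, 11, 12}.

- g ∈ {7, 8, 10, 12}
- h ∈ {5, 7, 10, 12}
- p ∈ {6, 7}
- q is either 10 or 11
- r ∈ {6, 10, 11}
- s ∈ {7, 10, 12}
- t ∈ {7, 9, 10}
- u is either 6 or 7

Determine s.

The 8 variables together cover exactly {5, 6, 7, 8, 9, 10, 11, 12} — 8 values for 8 variables — and 5 appears only in h's list, so h = 5.
Among the 7 still-open variables, 8 fits only g (and all 7 values in {6, 7, 8, 9, 10, 11, 12} must be used), so g = 8.
The 6 still-open variables draw from only 6 values {6, 7, 9, 10, 11, 12}, so each is used; only t can be 9, hence t = 9.
The 5 still-open variables together cover exactly {6, 7, 10, 11, 12} — 5 values for 5 variables — and 12 appears only in s's list, so s = 12.

12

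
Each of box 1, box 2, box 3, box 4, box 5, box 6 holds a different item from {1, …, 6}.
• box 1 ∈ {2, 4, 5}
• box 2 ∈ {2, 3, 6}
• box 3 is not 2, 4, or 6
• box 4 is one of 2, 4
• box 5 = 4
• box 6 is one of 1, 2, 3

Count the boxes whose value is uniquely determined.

box 5 has just one choice, so box 5 = 4. Eliminate 4 elsewhere: box 1, box 4.
box 4 must be 2 (only option left). Eliminate 2 elsewhere: box 1, box 2, box 6.
box 1's domain is down to {5}, so box 1 = 5. Strike 5 from box 3.
The 3 still-open variables together cover exactly {1, 3, 6} — 3 values for 3 variables — and 6 appears only in box 2's list, so box 2 = 6.
Determined: box 1=5, box 2=6, box 4=2, box 5=4. The other boxes each still have more than one consistent value. That makes 4.

4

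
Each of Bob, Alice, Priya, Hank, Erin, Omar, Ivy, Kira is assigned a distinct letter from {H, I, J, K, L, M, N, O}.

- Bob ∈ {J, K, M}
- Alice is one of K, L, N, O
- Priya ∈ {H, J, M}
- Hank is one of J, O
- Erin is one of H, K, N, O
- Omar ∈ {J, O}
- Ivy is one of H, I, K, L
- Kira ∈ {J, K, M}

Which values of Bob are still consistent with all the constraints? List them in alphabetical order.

K, M

The 8 variables together cover exactly {H, I, J, K, L, M, N, O} — 8 values for 8 variables — and I appears only in Ivy's list, so Ivy = I.
The 7 still-open variables draw from only 7 values {H, J, K, L, M, N, O}, so each is used; only Alice can be L, hence Alice = L.
The 6 still-open variables together cover exactly {H, J, K, M, N, O} — 6 values for 6 variables — and N appears only in Erin's list, so Erin = N.
The 5 still-open variables together cover exactly {H, J, K, M, O} — 5 values for 5 variables — and H appears only in Priya's list, so Priya = H.
Hank and Omar between them cover only {J, O} — a naked pair. Remove those values from Bob, Kira.
No further eliminations apply; Bob can still be any of K, M.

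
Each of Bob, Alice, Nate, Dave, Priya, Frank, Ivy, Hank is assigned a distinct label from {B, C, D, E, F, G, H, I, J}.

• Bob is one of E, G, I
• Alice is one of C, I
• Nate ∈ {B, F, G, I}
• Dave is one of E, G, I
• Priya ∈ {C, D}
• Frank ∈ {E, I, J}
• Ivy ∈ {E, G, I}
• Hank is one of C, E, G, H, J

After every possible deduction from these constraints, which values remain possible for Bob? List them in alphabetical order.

Bob, Dave, Ivy between them cover only {E, G, I} — a naked triple. Remove those values from Alice, Nate, Frank, Hank.
Alice must be C (only option left). Eliminate C elsewhere: Priya, Hank.
That leaves Priya = D.
Frank's domain is down to {J}, so Frank = J. Eliminate J elsewhere: Hank.
That leaves Hank = H.
No further eliminations apply; Bob can still be any of E, G, I.

E, G, I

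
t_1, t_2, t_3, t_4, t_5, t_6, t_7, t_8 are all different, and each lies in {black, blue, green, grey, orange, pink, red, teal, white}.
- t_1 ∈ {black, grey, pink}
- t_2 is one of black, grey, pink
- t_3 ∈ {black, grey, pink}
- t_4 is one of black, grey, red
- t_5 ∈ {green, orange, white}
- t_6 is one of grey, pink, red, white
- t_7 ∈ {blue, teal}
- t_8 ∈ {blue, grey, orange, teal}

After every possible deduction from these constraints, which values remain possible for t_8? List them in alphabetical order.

t_1, t_2, t_3 share exactly the 3 values {black, grey, pink}; by pigeonhole those values go to them, so strike black, grey, pink from t_4, t_6, t_8.
t_4's domain is down to {red}, so t_4 = red. So t_6 can't be red.
t_6's domain is down to {white}, so t_6 = white. So t_5 can't be white.
No further eliminations apply; t_8 can still be any of blue, orange, teal.

blue, orange, teal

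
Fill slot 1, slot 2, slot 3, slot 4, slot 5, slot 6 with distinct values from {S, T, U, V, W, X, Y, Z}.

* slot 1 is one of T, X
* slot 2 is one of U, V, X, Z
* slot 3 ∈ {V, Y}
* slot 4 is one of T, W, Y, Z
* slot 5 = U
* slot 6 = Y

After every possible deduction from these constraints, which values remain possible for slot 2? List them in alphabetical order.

X, Z

slot 5 has just one choice, so slot 5 = U. Remove U from slot 2.
slot 6's domain is down to {Y}, so slot 6 = Y. Strike Y from slot 3, slot 4.
That leaves slot 3 = V. Eliminate V elsewhere: slot 2.
No further eliminations apply; slot 2 can still be any of X, Z.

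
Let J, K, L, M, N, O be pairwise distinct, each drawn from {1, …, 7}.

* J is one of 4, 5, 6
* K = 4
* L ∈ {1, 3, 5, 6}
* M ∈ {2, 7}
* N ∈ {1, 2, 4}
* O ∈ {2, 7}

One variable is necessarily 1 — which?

N

K's domain is down to {4}, so K = 4. So J, N can't be 4.
The 2 variables M and O are confined to {2, 7}, which locks those values in; drop them from N.
So 1 goes to N.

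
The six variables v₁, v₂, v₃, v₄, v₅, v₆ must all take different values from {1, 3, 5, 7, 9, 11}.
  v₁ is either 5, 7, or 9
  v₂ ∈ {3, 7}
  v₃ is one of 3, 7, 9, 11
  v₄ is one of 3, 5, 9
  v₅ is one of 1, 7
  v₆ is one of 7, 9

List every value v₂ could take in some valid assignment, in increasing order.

3, 7

The 6 variables draw from only 6 values {1, 3, 5, 7, 9, 11}, so each is used; only v₅ can be 1, hence v₅ = 1.
The 5 still-open variables together cover exactly {3, 5, 7, 9, 11} — 5 values for 5 variables — and 11 appears only in v₃'s list, so v₃ = 11.
No further eliminations apply; v₂ can still be any of 3, 7.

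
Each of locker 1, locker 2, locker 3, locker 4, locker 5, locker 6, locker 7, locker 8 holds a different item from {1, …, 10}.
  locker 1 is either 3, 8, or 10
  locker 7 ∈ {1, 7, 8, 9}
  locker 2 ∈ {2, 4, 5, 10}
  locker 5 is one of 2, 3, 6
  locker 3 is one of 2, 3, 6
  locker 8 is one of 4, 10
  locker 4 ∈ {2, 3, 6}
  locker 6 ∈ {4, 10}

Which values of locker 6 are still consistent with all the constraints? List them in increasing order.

locker 6 and locker 8 share exactly the 2 values {4, 10}; by pigeonhole those values go to them, so strike 4, 10 from locker 1, locker 2.
locker 3, locker 4, locker 5 share exactly the 3 values {2, 3, 6}; by pigeonhole those values go to them, so strike 2, 3, 6 from locker 1, locker 2.
locker 1 has just one choice, so locker 1 = 8. Strike 8 from locker 7.
locker 2 has just one choice, so locker 2 = 5.
No further eliminations apply; locker 6 can still be any of 4, 10.

4, 10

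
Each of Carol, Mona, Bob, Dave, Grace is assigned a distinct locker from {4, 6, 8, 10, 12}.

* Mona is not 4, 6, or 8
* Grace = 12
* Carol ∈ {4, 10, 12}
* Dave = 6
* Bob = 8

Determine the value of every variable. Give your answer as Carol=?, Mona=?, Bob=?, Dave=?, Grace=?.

Carol=4, Mona=10, Bob=8, Dave=6, Grace=12

Bob must be 8 (only option left).
Dave's domain is down to {6}, so Dave = 6.
Grace has just one choice, so Grace = 12. So Carol, Mona can't be 12.
That leaves Mona = 10. So Carol can't be 10.
Carol must be 4 (only option left).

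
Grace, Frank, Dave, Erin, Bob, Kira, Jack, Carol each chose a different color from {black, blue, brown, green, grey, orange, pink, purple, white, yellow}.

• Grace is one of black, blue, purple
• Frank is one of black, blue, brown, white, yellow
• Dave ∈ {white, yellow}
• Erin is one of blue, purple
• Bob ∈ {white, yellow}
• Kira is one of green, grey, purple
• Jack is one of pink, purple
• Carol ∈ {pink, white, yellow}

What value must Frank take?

Dave and Bob between them cover only {white, yellow} — a naked pair. Remove those values from Frank, Carol.
That leaves Carol = pink. Eliminate pink elsewhere: Jack.
Jack must be purple (only option left). Remove purple from Grace, Erin, Kira.
That leaves Erin = blue. Remove blue from Grace, Frank.
Grace has just one choice, so Grace = black. Strike black from Frank.
So Frank = brown.

brown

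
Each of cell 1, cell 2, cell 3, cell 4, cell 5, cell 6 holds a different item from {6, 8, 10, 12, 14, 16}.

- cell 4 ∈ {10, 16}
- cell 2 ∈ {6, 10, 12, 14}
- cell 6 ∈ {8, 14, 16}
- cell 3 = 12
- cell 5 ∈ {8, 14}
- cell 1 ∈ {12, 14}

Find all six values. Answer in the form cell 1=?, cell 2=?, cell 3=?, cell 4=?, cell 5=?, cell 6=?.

cell 1=14, cell 2=6, cell 3=12, cell 4=10, cell 5=8, cell 6=16

cell 3's domain is down to {12}, so cell 3 = 12. Eliminate 12 elsewhere: cell 1, cell 2.
That leaves cell 1 = 14. So cell 2, cell 5, cell 6 can't be 14.
cell 5 has just one choice, so cell 5 = 8. Remove 8 from cell 6.
cell 6 must be 16 (only option left). So cell 4 can't be 16.
That leaves cell 4 = 10. So cell 2 can't be 10.
That leaves cell 2 = 6.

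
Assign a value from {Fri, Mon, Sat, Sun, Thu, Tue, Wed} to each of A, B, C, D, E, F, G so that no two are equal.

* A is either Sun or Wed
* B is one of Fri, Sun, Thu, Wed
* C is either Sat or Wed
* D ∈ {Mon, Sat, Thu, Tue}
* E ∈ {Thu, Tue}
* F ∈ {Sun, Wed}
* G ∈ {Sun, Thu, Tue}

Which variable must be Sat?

C

The 7 variables draw from only 7 values {Fri, Mon, Sat, Sun, Thu, Tue, Wed}, so each is used; only B can be Fri, hence B = Fri.
The 6 still-open variables draw from only 6 values {Mon, Sat, Sun, Thu, Tue, Wed}, so each is used; only D can be Mon, hence D = Mon.
Among the 5 still-open variables, Sat fits only C (and all 5 values in {Sat, Sun, Thu, Tue, Wed} must be used), so C = Sat.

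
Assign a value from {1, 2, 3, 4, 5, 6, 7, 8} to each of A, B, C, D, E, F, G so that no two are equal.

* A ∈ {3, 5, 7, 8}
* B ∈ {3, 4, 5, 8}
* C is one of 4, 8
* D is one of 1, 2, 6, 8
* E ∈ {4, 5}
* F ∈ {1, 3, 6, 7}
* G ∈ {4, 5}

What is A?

7

The 2 variables E and G are confined to {4, 5}, which locks those values in; drop them from A, B, C.
C has just one choice, so C = 8. Remove 8 from A, B, D.
B must be 3 (only option left). Strike 3 from A, F.
So A = 7.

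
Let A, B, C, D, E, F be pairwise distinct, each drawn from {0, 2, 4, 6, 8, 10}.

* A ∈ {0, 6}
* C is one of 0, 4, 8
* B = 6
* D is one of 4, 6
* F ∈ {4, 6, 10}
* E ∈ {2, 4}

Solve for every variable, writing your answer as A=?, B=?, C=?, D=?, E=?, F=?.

B has just one choice, so B = 6. Eliminate 6 elsewhere: A, D, F.
D's domain is down to {4}, so D = 4. Remove 4 from C, E, F.
E must be 2 (only option left).
F must be 10 (only option left).
That leaves A = 0. Eliminate 0 elsewhere: C.
That leaves C = 8.

A=0, B=6, C=8, D=4, E=2, F=10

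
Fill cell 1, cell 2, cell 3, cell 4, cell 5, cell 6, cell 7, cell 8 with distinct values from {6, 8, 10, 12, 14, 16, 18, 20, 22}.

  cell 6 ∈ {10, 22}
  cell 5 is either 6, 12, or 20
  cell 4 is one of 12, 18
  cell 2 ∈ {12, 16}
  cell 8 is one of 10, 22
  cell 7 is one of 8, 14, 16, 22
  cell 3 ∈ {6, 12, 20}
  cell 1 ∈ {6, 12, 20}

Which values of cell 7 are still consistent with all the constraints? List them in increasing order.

cell 6 and cell 8 share exactly the 2 values {10, 22}; by pigeonhole those values go to them, so strike 10, 22 from cell 7.
cell 1, cell 3, cell 5 between them cover only {6, 12, 20} — a naked triple. Remove those values from cell 2, cell 4.
cell 2 has just one choice, so cell 2 = 16. Eliminate 16 elsewhere: cell 7.
That leaves cell 4 = 18.
No further eliminations apply; cell 7 can still be any of 8, 14.

8, 14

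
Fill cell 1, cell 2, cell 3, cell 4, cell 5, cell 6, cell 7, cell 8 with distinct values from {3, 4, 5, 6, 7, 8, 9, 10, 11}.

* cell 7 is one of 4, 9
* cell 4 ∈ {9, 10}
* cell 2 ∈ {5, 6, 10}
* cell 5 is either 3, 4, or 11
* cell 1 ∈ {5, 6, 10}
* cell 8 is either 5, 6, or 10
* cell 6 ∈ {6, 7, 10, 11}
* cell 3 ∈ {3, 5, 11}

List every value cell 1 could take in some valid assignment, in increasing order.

The 8 variables together cover exactly {3, 4, 5, 6, 7, 9, 10, 11} — 8 values for 8 variables — and 7 appears only in cell 6's list, so cell 6 = 7.
The 3 variables cell 1, cell 2, cell 8 are confined to {5, 6, 10}, which locks those values in; drop them from cell 3, cell 4.
cell 4's domain is down to {9}, so cell 4 = 9. Remove 9 from cell 7.
cell 7 has just one choice, so cell 7 = 4. Strike 4 from cell 5.
No further eliminations apply; cell 1 can still be any of 5, 6, 10.

5, 6, 10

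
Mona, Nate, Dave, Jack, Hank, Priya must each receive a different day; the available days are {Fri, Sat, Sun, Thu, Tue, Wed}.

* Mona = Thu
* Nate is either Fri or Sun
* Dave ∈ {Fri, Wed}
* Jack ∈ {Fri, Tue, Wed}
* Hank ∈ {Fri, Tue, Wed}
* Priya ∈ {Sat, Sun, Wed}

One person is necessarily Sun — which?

Mona has just one choice, so Mona = Thu.
The 5 still-open variables together cover exactly {Fri, Sat, Sun, Tue, Wed} — 5 values for 5 variables — and Sat appears only in Priya's list, so Priya = Sat.
Among the 4 still-open variables, Sun fits only Nate (and all 4 values in {Fri, Sun, Tue, Wed} must be used), so Nate = Sun.

Nate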